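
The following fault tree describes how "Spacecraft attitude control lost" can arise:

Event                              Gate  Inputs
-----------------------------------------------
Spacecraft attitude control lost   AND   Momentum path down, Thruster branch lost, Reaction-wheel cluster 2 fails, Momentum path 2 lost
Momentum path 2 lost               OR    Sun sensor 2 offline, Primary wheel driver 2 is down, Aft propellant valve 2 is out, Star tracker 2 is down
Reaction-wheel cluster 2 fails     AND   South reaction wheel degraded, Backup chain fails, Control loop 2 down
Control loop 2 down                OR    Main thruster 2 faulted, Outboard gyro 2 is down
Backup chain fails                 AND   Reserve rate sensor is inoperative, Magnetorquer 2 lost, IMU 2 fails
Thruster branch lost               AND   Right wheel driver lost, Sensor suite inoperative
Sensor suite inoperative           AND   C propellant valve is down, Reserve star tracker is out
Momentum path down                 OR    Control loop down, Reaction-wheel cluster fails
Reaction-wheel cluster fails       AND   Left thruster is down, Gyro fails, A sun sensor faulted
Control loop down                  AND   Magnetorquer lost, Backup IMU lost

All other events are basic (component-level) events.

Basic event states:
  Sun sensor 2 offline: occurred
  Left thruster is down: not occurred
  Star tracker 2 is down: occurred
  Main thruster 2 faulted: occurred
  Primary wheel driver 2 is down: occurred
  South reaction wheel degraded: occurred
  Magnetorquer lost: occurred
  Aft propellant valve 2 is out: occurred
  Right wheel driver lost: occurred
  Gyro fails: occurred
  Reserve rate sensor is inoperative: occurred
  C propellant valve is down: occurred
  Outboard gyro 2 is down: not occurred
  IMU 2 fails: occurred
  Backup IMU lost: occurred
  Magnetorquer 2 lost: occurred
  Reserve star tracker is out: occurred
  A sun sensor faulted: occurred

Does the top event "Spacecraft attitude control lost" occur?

Yes

Control loop down [AND]: Magnetorquer lost=occurs, Backup IMU lost=occurs → all inputs occur → occurs.
Reaction-wheel cluster fails [AND]: Left thruster is down=not, Gyro fails=occurs, A sun sensor faulted=occurs → not all inputs occur → does not occur.
Momentum path down [OR]: Control loop down=occurs, Reaction-wheel cluster fails=not → at least one input occurs → occurs.
Sensor suite inoperative [AND]: C propellant valve is down=occurs, Reserve star tracker is out=occurs → all inputs occur → occurs.
Thruster branch lost [AND]: Right wheel driver lost=occurs, Sensor suite inoperative=occurs → all inputs occur → occurs.
Backup chain fails [AND]: Reserve rate sensor is inoperative=occurs, Magnetorquer 2 lost=occurs, IMU 2 fails=occurs → all inputs occur → occurs.
Control loop 2 down [OR]: Main thruster 2 faulted=occurs, Outboard gyro 2 is down=not → at least one input occurs → occurs.
Reaction-wheel cluster 2 fails [AND]: South reaction wheel degraded=occurs, Backup chain fails=occurs, Control loop 2 down=occurs → all inputs occur → occurs.
Momentum path 2 lost [OR]: Sun sensor 2 offline=occurs, Primary wheel driver 2 is down=occurs, Aft propellant valve 2 is out=occurs, Star tracker 2 is down=occurs → at least one input occurs → occurs.
Spacecraft attitude control lost [AND]: Momentum path down=occurs, Thruster branch lost=occurs, Reaction-wheel cluster 2 fails=occurs, Momentum path 2 lost=occurs → all inputs occur → occurs.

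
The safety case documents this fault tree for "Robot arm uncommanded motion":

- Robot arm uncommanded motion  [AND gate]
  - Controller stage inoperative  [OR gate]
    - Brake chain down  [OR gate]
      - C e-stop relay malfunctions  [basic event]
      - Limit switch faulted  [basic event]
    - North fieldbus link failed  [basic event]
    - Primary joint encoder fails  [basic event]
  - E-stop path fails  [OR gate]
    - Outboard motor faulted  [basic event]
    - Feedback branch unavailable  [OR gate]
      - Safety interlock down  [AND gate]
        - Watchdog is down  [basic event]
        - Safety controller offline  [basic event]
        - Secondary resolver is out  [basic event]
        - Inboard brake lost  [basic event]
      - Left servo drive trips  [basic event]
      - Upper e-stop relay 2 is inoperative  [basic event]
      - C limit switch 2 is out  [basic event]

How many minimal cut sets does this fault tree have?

20

Brake chain down [OR]: union of children's cut sets → 2 cut set(s).
Controller stage inoperative [OR]: union of children's cut sets → 4 cut set(s).
Safety interlock down [AND]: one cut set from each child combined → 1 × 1 × 1 × 1 = 1 cut set(s).
Feedback branch unavailable [OR]: union of children's cut sets → 4 cut set(s).
E-stop path fails [OR]: union of children's cut sets → 5 cut set(s).
Robot arm uncommanded motion [AND]: one cut set from each child combined → 4 × 5 = 20 cut set(s).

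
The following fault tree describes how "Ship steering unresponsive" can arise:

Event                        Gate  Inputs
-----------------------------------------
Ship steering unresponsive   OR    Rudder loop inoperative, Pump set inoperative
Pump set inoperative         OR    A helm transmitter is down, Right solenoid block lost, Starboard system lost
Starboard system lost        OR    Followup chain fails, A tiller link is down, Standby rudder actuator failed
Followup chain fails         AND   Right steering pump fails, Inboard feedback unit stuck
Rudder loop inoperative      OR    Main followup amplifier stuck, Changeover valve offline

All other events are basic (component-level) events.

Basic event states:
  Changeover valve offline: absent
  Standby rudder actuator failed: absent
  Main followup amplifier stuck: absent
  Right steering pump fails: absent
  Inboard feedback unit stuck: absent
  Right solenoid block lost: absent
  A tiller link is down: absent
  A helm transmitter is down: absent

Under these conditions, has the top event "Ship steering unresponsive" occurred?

No

Rudder loop inoperative [OR]: Main followup amplifier stuck=not, Changeover valve offline=not → no input occurs → does not occur.
Followup chain fails [AND]: Right steering pump fails=not, Inboard feedback unit stuck=not → not all inputs occur → does not occur.
Starboard system lost [OR]: Followup chain fails=not, A tiller link is down=not, Standby rudder actuator failed=not → no input occurs → does not occur.
Pump set inoperative [OR]: A helm transmitter is down=not, Right solenoid block lost=not, Starboard system lost=not → no input occurs → does not occur.
Ship steering unresponsive [OR]: Rudder loop inoperative=not, Pump set inoperative=not → no input occurs → does not occur.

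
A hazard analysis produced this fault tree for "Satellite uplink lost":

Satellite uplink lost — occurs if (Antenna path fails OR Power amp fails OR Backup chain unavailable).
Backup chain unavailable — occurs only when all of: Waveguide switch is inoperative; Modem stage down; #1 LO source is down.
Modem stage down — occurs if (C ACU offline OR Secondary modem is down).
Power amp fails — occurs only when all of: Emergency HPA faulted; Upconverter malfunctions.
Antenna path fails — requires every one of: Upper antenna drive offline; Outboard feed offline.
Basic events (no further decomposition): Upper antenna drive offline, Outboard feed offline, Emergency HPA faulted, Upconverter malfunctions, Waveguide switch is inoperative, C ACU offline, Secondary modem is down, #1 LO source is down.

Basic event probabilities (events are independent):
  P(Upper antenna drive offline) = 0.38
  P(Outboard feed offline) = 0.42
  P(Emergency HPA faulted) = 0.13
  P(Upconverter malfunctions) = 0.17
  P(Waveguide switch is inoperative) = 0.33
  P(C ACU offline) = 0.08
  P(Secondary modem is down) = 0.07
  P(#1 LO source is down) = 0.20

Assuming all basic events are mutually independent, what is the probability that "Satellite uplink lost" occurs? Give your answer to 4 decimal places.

P(Antenna path fails) [AND] = 0.38 × 0.42 = 0.159600
P(Power amp fails) [AND] = 0.13 × 0.17 = 0.022100
P(Modem stage down) [OR] = 1 − (1−0.08) × (1−0.07) = 0.144400
P(Backup chain unavailable) [AND] = 0.33 × 0.144400 × 0.20 = 0.009530
P(Satellite uplink lost) [OR] = 1 − (1−0.159600) × (1−0.022100) × (1−0.009530) = 0.186005
Rounded to 4 decimal places: P(Satellite uplink lost) ≈ 0.1860.

0.1860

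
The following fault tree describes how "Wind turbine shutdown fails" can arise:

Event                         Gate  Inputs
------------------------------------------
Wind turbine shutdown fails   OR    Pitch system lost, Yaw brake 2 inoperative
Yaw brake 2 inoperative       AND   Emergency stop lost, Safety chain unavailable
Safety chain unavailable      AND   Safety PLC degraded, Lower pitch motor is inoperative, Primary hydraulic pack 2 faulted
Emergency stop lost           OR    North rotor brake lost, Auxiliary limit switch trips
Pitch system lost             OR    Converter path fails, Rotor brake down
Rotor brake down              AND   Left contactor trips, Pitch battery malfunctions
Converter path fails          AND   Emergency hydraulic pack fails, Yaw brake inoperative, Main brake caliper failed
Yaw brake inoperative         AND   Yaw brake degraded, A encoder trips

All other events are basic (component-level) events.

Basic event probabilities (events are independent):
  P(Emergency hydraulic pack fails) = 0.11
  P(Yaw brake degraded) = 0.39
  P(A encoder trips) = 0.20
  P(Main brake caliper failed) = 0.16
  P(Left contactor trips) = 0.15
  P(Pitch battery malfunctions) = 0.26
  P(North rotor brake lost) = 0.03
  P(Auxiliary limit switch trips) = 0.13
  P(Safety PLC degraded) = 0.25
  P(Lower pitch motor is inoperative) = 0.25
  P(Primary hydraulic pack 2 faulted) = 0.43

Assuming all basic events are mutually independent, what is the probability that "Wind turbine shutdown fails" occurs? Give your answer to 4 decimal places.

P(Yaw brake inoperative) [AND] = 0.39 × 0.20 = 0.078000
P(Converter path fails) [AND] = 0.11 × 0.078000 × 0.16 = 0.001373
P(Rotor brake down) [AND] = 0.15 × 0.26 = 0.039000
P(Pitch system lost) [OR] = 1 − (1−0.001373) × (1−0.039000) = 0.040319
P(Emergency stop lost) [OR] = 1 − (1−0.03) × (1−0.13) = 0.156100
P(Safety chain unavailable) [AND] = 0.25 × 0.25 × 0.43 = 0.026875
P(Yaw brake 2 inoperative) [AND] = 0.156100 × 0.026875 = 0.004195
P(Wind turbine shutdown fails) [OR] = 1 − (1−0.040319) × (1−0.004195) = 0.044345
Rounded to 4 decimal places: P(Wind turbine shutdown fails) ≈ 0.0443.

0.0443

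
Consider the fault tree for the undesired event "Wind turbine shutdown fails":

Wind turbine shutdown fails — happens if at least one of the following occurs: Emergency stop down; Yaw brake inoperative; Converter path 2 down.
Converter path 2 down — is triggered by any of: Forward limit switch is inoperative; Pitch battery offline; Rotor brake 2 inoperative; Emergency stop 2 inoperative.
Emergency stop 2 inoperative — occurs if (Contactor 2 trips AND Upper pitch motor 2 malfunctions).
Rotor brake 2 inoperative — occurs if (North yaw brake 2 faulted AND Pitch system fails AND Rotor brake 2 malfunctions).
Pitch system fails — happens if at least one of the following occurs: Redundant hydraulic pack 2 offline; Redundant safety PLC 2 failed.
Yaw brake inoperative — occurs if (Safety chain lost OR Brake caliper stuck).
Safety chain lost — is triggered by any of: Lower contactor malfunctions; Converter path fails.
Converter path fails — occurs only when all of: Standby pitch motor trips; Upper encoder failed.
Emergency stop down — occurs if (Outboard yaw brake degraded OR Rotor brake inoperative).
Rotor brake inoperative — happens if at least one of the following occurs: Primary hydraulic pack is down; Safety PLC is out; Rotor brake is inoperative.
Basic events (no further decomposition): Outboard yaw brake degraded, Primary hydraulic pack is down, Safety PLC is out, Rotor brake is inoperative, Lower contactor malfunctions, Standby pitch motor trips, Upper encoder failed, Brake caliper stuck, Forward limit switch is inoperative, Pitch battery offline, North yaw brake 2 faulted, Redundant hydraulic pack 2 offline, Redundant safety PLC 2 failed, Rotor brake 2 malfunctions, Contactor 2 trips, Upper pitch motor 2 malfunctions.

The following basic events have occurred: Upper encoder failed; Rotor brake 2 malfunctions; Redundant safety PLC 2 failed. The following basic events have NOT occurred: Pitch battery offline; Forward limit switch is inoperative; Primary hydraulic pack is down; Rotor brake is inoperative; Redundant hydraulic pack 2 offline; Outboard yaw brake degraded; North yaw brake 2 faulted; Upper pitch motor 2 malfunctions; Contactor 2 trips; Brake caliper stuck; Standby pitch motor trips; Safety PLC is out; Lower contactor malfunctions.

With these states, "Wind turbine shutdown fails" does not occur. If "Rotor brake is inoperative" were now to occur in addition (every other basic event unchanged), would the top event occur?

Counterfactual: set "Rotor brake is inoperative" to occurred.
Rotor brake inoperative [OR]: Primary hydraulic pack is down=not, Safety PLC is out=not, Rotor brake is inoperative=occurs → at least one input occurs → occurs.
Emergency stop down [OR]: Outboard yaw brake degraded=not, Rotor brake inoperative=occurs → at least one input occurs → occurs.
Converter path fails [AND]: Standby pitch motor trips=not, Upper encoder failed=occurs → not all inputs occur → does not occur.
Safety chain lost [OR]: Lower contactor malfunctions=not, Converter path fails=not → no input occurs → does not occur.
Yaw brake inoperative [OR]: Safety chain lost=not, Brake caliper stuck=not → no input occurs → does not occur.
Pitch system fails [OR]: Redundant hydraulic pack 2 offline=not, Redundant safety PLC 2 failed=occurs → at least one input occurs → occurs.
Rotor brake 2 inoperative [AND]: North yaw brake 2 faulted=not, Pitch system fails=occurs, Rotor brake 2 malfunctions=occurs → not all inputs occur → does not occur.
Emergency stop 2 inoperative [AND]: Contactor 2 trips=not, Upper pitch motor 2 malfunctions=not → not all inputs occur → does not occur.
Converter path 2 down [OR]: Forward limit switch is inoperative=not, Pitch battery offline=not, Rotor brake 2 inoperative=not, Emergency stop 2 inoperative=not → no input occurs → does not occur.
Wind turbine shutdown fails [OR]: Emergency stop down=occurs, Yaw brake inoperative=not, Converter path 2 down=not → at least one input occurs → occurs.

Yes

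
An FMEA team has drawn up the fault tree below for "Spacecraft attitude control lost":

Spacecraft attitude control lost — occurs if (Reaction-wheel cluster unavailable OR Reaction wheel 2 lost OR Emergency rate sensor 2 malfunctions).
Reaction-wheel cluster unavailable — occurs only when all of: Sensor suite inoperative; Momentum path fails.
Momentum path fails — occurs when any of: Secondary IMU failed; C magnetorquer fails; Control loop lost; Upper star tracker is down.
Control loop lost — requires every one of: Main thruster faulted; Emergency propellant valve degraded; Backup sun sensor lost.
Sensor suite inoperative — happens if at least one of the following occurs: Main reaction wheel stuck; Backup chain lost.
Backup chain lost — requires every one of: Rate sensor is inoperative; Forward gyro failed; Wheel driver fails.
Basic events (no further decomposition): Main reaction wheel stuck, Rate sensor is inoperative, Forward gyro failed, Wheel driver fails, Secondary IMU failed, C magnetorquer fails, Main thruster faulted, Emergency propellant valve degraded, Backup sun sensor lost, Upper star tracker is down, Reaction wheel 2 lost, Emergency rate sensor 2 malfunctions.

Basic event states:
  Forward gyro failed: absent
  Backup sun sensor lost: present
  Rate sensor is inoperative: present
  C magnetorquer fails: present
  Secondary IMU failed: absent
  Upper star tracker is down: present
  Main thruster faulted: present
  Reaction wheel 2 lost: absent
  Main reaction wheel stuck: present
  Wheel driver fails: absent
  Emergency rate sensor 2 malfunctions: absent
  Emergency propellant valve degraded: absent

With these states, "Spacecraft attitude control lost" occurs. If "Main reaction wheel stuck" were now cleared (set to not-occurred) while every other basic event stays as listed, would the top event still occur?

Counterfactual: set "Main reaction wheel stuck" to not occurred.
Backup chain lost [AND]: Rate sensor is inoperative=occurs, Forward gyro failed=not, Wheel driver fails=not → not all inputs occur → does not occur.
Sensor suite inoperative [OR]: Main reaction wheel stuck=not, Backup chain lost=not → no input occurs → does not occur.
Control loop lost [AND]: Main thruster faulted=occurs, Emergency propellant valve degraded=not, Backup sun sensor lost=occurs → not all inputs occur → does not occur.
Momentum path fails [OR]: Secondary IMU failed=not, C magnetorquer fails=occurs, Control loop lost=not, Upper star tracker is down=occurs → at least one input occurs → occurs.
Reaction-wheel cluster unavailable [AND]: Sensor suite inoperative=not, Momentum path fails=occurs → not all inputs occur → does not occur.
Spacecraft attitude control lost [OR]: Reaction-wheel cluster unavailable=not, Reaction wheel 2 lost=not, Emergency rate sensor 2 malfunctions=not → no input occurs → does not occur.

No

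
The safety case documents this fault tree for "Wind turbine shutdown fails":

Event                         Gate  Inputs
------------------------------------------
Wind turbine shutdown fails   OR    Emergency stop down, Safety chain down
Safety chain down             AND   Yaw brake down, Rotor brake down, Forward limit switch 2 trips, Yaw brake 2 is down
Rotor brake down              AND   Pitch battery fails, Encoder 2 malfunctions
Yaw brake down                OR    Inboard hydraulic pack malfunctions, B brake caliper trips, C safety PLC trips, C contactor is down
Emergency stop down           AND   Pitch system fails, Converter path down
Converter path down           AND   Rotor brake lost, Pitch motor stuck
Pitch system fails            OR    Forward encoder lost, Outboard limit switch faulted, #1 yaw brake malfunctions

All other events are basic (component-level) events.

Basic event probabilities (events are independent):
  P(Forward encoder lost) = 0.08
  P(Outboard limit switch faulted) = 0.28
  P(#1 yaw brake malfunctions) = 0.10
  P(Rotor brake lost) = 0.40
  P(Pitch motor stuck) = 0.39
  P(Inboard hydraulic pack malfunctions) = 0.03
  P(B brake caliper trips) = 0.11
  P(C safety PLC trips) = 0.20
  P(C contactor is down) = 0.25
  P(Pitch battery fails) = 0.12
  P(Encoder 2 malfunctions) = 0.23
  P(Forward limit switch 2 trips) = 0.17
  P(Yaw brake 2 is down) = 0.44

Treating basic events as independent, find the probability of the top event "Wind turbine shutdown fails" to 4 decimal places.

P(Pitch system fails) [OR] = 1 − (1−0.08) × (1−0.28) × (1−0.10) = 0.403840
P(Converter path down) [AND] = 0.40 × 0.39 = 0.156000
P(Emergency stop down) [AND] = 0.403840 × 0.156000 = 0.062999
P(Yaw brake down) [OR] = 1 − (1−0.03) × (1−0.11) × (1−0.20) × (1−0.25) = 0.482020
P(Rotor brake down) [AND] = 0.12 × 0.23 = 0.027600
P(Safety chain down) [AND] = 0.482020 × 0.027600 × 0.17 × 0.44 = 0.000995
P(Wind turbine shutdown fails) [OR] = 1 − (1−0.062999) × (1−0.000995) = 0.063931
Rounded to 4 decimal places: P(Wind turbine shutdown fails) ≈ 0.0639.

0.0639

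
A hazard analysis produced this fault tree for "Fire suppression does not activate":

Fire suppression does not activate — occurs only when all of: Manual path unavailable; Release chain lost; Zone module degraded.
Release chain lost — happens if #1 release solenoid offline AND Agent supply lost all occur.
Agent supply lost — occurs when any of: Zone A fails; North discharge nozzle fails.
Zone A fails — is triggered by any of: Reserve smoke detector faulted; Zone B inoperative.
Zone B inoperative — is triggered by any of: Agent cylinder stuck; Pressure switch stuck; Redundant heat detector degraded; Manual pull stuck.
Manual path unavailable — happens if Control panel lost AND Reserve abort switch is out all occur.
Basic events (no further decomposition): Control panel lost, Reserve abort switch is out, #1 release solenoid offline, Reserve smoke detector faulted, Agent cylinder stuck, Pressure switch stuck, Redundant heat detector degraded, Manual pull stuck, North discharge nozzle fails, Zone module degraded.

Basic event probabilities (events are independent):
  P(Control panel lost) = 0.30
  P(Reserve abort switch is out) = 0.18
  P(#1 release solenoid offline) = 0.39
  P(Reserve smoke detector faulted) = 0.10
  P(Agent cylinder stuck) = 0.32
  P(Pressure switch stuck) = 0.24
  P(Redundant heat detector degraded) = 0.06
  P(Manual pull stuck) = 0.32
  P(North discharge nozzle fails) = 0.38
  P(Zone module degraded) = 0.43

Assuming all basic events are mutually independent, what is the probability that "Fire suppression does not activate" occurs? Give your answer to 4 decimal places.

P(Manual path unavailable) [AND] = 0.30 × 0.18 = 0.054000
P(Zone B inoperative) [OR] = 1 − (1−0.32) × (1−0.24) × (1−0.06) × (1−0.32) = 0.669661
P(Zone A fails) [OR] = 1 − (1−0.10) × (1−0.669661) = 0.702695
P(Agent supply lost) [OR] = 1 − (1−0.702695) × (1−0.38) = 0.815671
P(Release chain lost) [AND] = 0.39 × 0.815671 = 0.318112
P(Fire suppression does not activate) [AND] = 0.054000 × 0.318112 × 0.43 = 0.007387
Rounded to 4 decimal places: P(Fire suppression does not activate) ≈ 0.0074.

0.0074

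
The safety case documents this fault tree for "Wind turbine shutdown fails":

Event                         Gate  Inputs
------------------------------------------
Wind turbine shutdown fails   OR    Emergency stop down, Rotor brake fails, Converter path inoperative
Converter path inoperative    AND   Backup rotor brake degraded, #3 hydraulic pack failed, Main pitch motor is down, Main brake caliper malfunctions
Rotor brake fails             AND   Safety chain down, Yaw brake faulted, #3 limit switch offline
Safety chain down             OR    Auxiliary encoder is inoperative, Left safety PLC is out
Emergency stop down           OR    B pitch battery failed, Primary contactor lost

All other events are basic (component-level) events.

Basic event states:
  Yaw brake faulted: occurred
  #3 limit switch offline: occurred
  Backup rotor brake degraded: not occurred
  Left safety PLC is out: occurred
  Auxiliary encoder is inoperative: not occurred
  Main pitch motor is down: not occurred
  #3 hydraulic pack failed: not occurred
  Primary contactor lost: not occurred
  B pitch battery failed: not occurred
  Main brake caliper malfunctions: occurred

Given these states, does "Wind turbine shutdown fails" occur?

Emergency stop down [OR]: B pitch battery failed=not, Primary contactor lost=not → no input occurs → does not occur.
Safety chain down [OR]: Auxiliary encoder is inoperative=not, Left safety PLC is out=occurs → at least one input occurs → occurs.
Rotor brake fails [AND]: Safety chain down=occurs, Yaw brake faulted=occurs, #3 limit switch offline=occurs → all inputs occur → occurs.
Converter path inoperative [AND]: Backup rotor brake degraded=not, #3 hydraulic pack failed=not, Main pitch motor is down=not, Main brake caliper malfunctions=occurs → not all inputs occur → does not occur.
Wind turbine shutdown fails [OR]: Emergency stop down=not, Rotor brake fails=occurs, Converter path inoperative=not → at least one input occurs → occurs.

Yes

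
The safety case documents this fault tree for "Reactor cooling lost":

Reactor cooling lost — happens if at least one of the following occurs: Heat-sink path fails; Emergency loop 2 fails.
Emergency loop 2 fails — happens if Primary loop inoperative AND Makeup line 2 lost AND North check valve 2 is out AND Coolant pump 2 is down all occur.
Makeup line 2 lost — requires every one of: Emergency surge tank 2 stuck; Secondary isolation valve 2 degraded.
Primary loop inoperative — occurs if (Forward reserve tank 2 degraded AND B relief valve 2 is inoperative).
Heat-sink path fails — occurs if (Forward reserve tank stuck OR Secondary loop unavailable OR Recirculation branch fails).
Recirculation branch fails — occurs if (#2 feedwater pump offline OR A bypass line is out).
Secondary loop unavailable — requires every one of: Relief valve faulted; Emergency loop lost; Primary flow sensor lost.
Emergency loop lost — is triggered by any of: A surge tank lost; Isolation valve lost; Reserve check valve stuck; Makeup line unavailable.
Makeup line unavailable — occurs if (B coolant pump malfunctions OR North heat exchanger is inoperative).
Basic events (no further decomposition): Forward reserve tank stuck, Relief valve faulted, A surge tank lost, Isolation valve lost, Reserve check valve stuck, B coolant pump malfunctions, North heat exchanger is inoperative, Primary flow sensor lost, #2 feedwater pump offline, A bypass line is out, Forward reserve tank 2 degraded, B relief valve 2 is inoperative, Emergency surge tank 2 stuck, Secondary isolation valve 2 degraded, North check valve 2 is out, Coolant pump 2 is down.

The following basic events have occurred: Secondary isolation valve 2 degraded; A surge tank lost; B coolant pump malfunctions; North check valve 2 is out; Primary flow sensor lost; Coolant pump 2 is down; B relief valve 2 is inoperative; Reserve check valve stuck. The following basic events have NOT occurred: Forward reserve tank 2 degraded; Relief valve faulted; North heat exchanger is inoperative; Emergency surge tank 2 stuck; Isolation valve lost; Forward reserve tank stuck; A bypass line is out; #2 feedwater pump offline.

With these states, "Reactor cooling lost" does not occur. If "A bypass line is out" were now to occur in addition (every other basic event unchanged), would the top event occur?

Yes

Counterfactual: set "A bypass line is out" to occurred.
Makeup line unavailable [OR]: B coolant pump malfunctions=occurs, North heat exchanger is inoperative=not → at least one input occurs → occurs.
Emergency loop lost [OR]: A surge tank lost=occurs, Isolation valve lost=not, Reserve check valve stuck=occurs, Makeup line unavailable=occurs → at least one input occurs → occurs.
Secondary loop unavailable [AND]: Relief valve faulted=not, Emergency loop lost=occurs, Primary flow sensor lost=occurs → not all inputs occur → does not occur.
Recirculation branch fails [OR]: #2 feedwater pump offline=not, A bypass line is out=occurs → at least one input occurs → occurs.
Heat-sink path fails [OR]: Forward reserve tank stuck=not, Secondary loop unavailable=not, Recirculation branch fails=occurs → at least one input occurs → occurs.
Primary loop inoperative [AND]: Forward reserve tank 2 degraded=not, B relief valve 2 is inoperative=occurs → not all inputs occur → does not occur.
Makeup line 2 lost [AND]: Emergency surge tank 2 stuck=not, Secondary isolation valve 2 degraded=occurs → not all inputs occur → does not occur.
Emergency loop 2 fails [AND]: Primary loop inoperative=not, Makeup line 2 lost=not, North check valve 2 is out=occurs, Coolant pump 2 is down=occurs → not all inputs occur → does not occur.
Reactor cooling lost [OR]: Heat-sink path fails=occurs, Emergency loop 2 fails=not → at least one input occurs → occurs.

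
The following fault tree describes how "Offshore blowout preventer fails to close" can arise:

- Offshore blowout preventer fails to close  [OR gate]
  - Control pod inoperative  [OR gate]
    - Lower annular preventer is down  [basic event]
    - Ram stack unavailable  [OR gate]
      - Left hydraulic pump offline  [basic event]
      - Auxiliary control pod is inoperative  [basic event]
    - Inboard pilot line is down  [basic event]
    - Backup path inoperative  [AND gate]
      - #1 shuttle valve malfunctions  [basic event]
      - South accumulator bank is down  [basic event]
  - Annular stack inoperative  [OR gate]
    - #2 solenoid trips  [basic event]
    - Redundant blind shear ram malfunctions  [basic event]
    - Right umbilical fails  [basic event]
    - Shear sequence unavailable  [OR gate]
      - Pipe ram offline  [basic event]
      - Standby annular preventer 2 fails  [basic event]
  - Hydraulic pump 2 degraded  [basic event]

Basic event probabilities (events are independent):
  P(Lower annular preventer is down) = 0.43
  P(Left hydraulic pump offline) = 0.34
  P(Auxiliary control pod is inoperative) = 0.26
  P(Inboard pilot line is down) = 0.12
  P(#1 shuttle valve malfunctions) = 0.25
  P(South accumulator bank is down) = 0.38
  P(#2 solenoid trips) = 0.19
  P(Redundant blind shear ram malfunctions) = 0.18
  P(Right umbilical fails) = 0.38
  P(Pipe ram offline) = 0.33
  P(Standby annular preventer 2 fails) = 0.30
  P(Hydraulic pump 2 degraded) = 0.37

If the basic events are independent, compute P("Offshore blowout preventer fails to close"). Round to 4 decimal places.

0.9730

P(Ram stack unavailable) [OR] = 1 − (1−0.34) × (1−0.26) = 0.511600
P(Backup path inoperative) [AND] = 0.25 × 0.38 = 0.095000
P(Control pod inoperative) [OR] = 1 − (1−0.43) × (1−0.511600) × (1−0.12) × (1−0.095000) = 0.778292
P(Shear sequence unavailable) [OR] = 1 − (1−0.33) × (1−0.30) = 0.531000
P(Annular stack inoperative) [OR] = 1 − (1−0.19) × (1−0.18) × (1−0.38) × (1−0.531000) = 0.806864
P(Offshore blowout preventer fails to close) [OR] = 1 − (1−0.778292) × (1−0.806864) × (1−0.37) = 0.973024
Rounded to 4 decimal places: P(Offshore blowout preventer fails to close) ≈ 0.9730.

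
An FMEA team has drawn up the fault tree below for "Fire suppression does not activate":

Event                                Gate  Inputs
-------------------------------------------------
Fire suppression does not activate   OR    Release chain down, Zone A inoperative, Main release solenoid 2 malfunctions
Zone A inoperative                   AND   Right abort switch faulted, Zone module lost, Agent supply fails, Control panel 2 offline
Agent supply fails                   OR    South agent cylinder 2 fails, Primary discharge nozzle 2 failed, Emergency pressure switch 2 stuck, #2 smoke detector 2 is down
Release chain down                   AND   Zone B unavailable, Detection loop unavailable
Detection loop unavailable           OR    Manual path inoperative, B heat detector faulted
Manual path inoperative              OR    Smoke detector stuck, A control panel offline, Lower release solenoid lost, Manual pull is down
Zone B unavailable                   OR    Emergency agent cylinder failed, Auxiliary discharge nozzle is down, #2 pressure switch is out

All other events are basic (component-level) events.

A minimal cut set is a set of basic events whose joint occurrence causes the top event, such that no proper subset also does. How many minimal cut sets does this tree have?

Zone B unavailable [OR]: union of children's cut sets → 3 cut set(s).
Manual path inoperative [OR]: union of children's cut sets → 4 cut set(s).
Detection loop unavailable [OR]: union of children's cut sets → 5 cut set(s).
Release chain down [AND]: one cut set from each child combined → 3 × 5 = 15 cut set(s).
Agent supply fails [OR]: union of children's cut sets → 4 cut set(s).
Zone A inoperative [AND]: one cut set from each child combined → 1 × 1 × 4 × 1 = 4 cut set(s).
Fire suppression does not activate [OR]: union of children's cut sets → 20 cut set(s).

20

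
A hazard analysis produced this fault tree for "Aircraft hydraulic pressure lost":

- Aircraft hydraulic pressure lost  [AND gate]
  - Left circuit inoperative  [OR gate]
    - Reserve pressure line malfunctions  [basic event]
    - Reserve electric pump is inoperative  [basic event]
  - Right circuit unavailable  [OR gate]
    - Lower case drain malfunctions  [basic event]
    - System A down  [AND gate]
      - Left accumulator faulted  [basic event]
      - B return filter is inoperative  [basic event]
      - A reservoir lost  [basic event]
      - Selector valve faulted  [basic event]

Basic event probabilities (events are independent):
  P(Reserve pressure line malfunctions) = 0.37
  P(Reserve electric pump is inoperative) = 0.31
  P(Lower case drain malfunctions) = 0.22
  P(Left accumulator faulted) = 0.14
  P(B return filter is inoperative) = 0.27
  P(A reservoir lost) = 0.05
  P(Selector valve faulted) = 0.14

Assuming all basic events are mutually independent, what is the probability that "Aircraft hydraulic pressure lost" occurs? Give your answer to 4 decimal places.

P(Left circuit inoperative) [OR] = 1 − (1−0.37) × (1−0.31) = 0.565300
P(System A down) [AND] = 0.14 × 0.27 × 0.05 × 0.14 = 0.000265
P(Right circuit unavailable) [OR] = 1 − (1−0.22) × (1−0.000265) = 0.220207
P(Aircraft hydraulic pressure lost) [AND] = 0.565300 × 0.220207 = 0.124483
Rounded to 4 decimal places: P(Aircraft hydraulic pressure lost) ≈ 0.1245.

0.1245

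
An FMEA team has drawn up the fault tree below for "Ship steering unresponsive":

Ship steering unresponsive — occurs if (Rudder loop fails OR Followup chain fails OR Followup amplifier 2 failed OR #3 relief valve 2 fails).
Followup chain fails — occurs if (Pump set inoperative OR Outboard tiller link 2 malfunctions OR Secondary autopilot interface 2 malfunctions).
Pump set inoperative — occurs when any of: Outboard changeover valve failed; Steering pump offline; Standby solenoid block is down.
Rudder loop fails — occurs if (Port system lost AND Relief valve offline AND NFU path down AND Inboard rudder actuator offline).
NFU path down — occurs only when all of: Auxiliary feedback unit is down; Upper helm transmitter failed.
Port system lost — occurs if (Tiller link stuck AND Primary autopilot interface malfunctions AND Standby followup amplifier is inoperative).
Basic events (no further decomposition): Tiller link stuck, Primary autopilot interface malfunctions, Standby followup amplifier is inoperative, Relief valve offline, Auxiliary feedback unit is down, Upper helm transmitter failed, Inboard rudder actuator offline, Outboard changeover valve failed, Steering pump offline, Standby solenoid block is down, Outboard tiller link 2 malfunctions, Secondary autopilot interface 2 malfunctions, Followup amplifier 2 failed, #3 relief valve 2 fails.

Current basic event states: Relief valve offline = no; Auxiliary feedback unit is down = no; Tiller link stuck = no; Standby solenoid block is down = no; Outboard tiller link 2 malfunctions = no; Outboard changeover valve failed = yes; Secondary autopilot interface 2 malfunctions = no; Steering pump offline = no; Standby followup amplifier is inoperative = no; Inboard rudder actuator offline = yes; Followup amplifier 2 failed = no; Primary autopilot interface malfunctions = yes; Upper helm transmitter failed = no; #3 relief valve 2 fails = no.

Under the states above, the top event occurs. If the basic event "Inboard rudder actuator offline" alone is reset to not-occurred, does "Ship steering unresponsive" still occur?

Counterfactual: set "Inboard rudder actuator offline" to not occurred.
Port system lost [AND]: Tiller link stuck=not, Primary autopilot interface malfunctions=occurs, Standby followup amplifier is inoperative=not → not all inputs occur → does not occur.
NFU path down [AND]: Auxiliary feedback unit is down=not, Upper helm transmitter failed=not → not all inputs occur → does not occur.
Rudder loop fails [AND]: Port system lost=not, Relief valve offline=not, NFU path down=not, Inboard rudder actuator offline=not → not all inputs occur → does not occur.
Pump set inoperative [OR]: Outboard changeover valve failed=occurs, Steering pump offline=not, Standby solenoid block is down=not → at least one input occurs → occurs.
Followup chain fails [OR]: Pump set inoperative=occurs, Outboard tiller link 2 malfunctions=not, Secondary autopilot interface 2 malfunctions=not → at least one input occurs → occurs.
Ship steering unresponsive [OR]: Rudder loop fails=not, Followup chain fails=occurs, Followup amplifier 2 failed=not, #3 relief valve 2 fails=not → at least one input occurs → occurs.

Yes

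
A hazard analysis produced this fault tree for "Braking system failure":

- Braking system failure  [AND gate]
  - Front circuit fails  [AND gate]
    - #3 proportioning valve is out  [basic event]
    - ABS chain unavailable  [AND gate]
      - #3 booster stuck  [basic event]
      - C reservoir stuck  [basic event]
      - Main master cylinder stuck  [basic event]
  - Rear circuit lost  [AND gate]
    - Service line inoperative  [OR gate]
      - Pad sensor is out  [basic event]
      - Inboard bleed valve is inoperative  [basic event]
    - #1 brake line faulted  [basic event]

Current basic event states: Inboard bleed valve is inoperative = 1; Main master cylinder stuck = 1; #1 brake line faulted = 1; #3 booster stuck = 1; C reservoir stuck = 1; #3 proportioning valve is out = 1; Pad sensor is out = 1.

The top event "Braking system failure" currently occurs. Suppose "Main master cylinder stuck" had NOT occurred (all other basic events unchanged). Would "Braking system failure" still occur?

Counterfactual: set "Main master cylinder stuck" to not occurred.
ABS chain unavailable [AND]: #3 booster stuck=occurs, C reservoir stuck=occurs, Main master cylinder stuck=not → not all inputs occur → does not occur.
Front circuit fails [AND]: #3 proportioning valve is out=occurs, ABS chain unavailable=not → not all inputs occur → does not occur.
Service line inoperative [OR]: Pad sensor is out=occurs, Inboard bleed valve is inoperative=occurs → at least one input occurs → occurs.
Rear circuit lost [AND]: Service line inoperative=occurs, #1 brake line faulted=occurs → all inputs occur → occurs.
Braking system failure [AND]: Front circuit fails=not, Rear circuit lost=occurs → not all inputs occur → does not occur.

No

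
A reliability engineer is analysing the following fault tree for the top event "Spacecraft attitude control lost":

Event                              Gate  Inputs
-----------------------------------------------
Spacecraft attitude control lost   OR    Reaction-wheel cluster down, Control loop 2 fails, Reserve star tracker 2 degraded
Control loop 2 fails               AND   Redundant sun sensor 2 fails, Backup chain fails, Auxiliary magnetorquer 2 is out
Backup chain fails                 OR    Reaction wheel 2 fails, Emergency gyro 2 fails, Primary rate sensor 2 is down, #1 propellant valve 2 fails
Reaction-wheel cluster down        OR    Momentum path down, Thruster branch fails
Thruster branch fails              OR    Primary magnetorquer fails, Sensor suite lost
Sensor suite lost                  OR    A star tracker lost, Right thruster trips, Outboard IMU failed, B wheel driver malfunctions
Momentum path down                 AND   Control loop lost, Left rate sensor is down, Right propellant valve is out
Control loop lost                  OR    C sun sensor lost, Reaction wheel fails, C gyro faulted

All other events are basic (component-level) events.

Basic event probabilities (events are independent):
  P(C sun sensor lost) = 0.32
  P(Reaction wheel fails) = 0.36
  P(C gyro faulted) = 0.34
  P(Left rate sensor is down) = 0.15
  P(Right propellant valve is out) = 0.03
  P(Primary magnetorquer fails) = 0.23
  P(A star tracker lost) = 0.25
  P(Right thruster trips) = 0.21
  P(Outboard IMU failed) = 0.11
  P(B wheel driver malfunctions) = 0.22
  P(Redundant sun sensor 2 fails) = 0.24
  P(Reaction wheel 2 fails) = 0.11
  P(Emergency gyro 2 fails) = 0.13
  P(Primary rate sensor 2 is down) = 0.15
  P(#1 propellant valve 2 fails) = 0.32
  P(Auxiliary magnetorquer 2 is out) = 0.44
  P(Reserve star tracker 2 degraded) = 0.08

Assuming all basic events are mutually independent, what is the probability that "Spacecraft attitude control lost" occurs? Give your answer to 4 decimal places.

P(Control loop lost) [OR] = 1 − (1−0.32) × (1−0.36) × (1−0.34) = 0.712768
P(Momentum path down) [AND] = 0.712768 × 0.15 × 0.03 = 0.003207
P(Sensor suite lost) [OR] = 1 − (1−0.25) × (1−0.21) × (1−0.11) × (1−0.22) = 0.588687
P(Thruster branch fails) [OR] = 1 − (1−0.23) × (1−0.588687) = 0.683289
P(Reaction-wheel cluster down) [OR] = 1 − (1−0.003207) × (1−0.683289) = 0.684305
P(Backup chain fails) [OR] = 1 − (1−0.11) × (1−0.13) × (1−0.15) × (1−0.32) = 0.552455
P(Control loop 2 fails) [AND] = 0.24 × 0.552455 × 0.44 = 0.058339
P(Spacecraft attitude control lost) [OR] = 1 − (1−0.684305) × (1−0.058339) × (1−0.08) = 0.726505
Rounded to 4 decimal places: P(Spacecraft attitude control lost) ≈ 0.7265.

0.7265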